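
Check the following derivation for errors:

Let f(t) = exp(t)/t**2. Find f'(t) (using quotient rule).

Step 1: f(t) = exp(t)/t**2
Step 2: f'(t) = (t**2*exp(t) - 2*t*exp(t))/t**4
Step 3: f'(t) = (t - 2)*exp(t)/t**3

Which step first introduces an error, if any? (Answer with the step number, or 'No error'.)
No error

All steps in this derivation are correct.
The final answer f'(t) = (t - 2)*exp(t)/t**3 is valid.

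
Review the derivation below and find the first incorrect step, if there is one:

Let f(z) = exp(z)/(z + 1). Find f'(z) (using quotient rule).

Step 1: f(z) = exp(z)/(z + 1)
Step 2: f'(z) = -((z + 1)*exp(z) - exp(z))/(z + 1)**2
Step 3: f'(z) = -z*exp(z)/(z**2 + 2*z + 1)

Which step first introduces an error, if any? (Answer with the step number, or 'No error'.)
Step 2

Step 2 is incorrect due to a sign flip.
The step shows: -((z + 1)*exp(z) - exp(z))/(z + 1)**2
The correct value should be: ((z + 1)*exp(z) - exp(z))/(z + 1)**2

Explanation: The sign of the whole expression was flipped: the term ((z + 1)*exp(z) - exp(z))/(z + 1)**2 was incorrectly written as -((z + 1)*exp(z) - exp(z))/(z + 1)**2
The later steps are derived from this incorrect expression, so the error originates in Step 2.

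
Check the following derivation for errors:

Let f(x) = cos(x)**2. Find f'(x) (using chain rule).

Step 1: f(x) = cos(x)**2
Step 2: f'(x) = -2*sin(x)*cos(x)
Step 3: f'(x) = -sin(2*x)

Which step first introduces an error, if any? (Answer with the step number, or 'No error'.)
No error

All steps in this derivation are correct.
The final answer f'(x) = -sin(2*x) is valid.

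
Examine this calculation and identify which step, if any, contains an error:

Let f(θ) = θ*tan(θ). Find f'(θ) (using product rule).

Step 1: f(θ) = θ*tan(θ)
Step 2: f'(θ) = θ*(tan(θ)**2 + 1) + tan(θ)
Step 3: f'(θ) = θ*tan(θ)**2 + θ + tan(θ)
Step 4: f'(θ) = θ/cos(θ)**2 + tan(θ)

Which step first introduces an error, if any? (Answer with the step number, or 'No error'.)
No error

All steps in this derivation are correct.
The final answer f'(θ) = θ/cos(θ)**2 + tan(θ) is valid.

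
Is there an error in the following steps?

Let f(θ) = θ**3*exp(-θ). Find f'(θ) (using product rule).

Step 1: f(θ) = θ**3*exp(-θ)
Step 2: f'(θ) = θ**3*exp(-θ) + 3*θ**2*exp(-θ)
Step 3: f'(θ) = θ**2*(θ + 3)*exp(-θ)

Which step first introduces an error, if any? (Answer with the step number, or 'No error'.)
Step 2

Step 2 is incorrect due to a sign flip.
The step shows: θ**3*exp(-θ) + 3*θ**2*exp(-θ)
The correct value should be: -θ**3*exp(-θ) + 3*θ**2*exp(-θ)

Explanation: The sign of one term was flipped: the term -θ**3*exp(-θ) was incorrectly written as θ**3*exp(-θ)
The later steps are derived from this incorrect expression, so the error originates in Step 2.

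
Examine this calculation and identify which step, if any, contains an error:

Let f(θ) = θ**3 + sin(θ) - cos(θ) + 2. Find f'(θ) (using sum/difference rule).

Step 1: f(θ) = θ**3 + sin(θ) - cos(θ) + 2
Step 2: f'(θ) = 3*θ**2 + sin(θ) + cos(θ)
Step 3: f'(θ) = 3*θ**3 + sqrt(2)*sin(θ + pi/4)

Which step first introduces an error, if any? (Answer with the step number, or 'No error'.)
Step 3

Step 3 is incorrect due to a wrong exponent.
The step shows: 3*θ**3 + sqrt(2)*sin(θ + pi/4)
The correct value should be: 3*θ**2 + sqrt(2)*sin(θ + pi/4)

Explanation: The exponent 2 on θ was incorrectly written as 3: the term 3*θ**2 was incorrectly written as 3*θ**3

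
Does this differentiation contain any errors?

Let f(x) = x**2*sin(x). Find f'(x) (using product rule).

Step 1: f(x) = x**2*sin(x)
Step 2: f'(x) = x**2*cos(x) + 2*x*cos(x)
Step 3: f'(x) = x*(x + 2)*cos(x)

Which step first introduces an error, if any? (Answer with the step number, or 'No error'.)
Step 2

Step 2 is incorrect due to a wrong trig function.
The step shows: x**2*cos(x) + 2*x*cos(x)
The correct value should be: x**2*cos(x) + 2*x*sin(x)

Explanation: sin(x) was incorrectly written as cos(x): the term 2*x*sin(x) was incorrectly written as 2*x*cos(x)
The later steps are derived from this incorrect expression, so the error originates in Step 2.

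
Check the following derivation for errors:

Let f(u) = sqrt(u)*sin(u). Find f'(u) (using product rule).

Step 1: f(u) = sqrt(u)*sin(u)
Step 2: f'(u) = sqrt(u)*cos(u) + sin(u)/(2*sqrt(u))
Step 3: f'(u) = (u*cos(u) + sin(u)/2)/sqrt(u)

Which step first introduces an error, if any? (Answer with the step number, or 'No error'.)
No error

All steps in this derivation are correct.
The final answer f'(u) = (u*cos(u) + sin(u)/2)/sqrt(u) is valid.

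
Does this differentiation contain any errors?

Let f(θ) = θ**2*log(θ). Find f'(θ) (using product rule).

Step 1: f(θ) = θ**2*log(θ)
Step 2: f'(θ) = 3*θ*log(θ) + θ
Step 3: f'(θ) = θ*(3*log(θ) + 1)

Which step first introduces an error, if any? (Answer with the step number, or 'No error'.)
Step 2

Step 2 is incorrect due to a wrong coefficient.
The step shows: 3*θ*log(θ) + θ
The correct value should be: 2*θ*log(θ) + θ

Explanation: The coefficient 2 was incorrectly written as 3: the term 2*θ*log(θ) was incorrectly written as 3*θ*log(θ)
The later steps are derived from this incorrect expression, so the error originates in Step 2.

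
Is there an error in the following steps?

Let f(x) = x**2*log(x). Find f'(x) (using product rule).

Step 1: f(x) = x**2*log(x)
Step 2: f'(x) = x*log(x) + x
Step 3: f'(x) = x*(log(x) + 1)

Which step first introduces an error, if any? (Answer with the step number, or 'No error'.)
Step 2

Step 2 is incorrect due to a wrong coefficient.
The step shows: x*log(x) + x
The correct value should be: 2*x*log(x) + x

Explanation: The coefficient 2 was incorrectly written as 1: the term 2*x*log(x) was incorrectly written as x*log(x)
The later steps are derived from this incorrect expression, so the error originates in Step 2.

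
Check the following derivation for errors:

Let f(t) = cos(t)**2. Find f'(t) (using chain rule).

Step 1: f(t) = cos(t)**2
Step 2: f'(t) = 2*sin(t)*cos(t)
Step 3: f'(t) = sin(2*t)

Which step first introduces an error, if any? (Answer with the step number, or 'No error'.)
Step 2

Step 2 is incorrect due to a sign flip.
The step shows: 2*sin(t)*cos(t)
The correct value should be: -2*sin(t)*cos(t)

Explanation: The sign of the whole expression was flipped: the term -2*sin(t)*cos(t) was incorrectly written as 2*sin(t)*cos(t)
The later steps are derived from this incorrect expression, so the error originates in Step 2.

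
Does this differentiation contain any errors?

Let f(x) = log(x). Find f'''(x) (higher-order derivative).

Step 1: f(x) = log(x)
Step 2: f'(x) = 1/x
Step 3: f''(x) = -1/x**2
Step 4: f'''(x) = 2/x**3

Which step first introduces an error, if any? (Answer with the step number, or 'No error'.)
No error

All steps in this derivation are correct.
The final answer f'''(x) = 2/x**3 is valid.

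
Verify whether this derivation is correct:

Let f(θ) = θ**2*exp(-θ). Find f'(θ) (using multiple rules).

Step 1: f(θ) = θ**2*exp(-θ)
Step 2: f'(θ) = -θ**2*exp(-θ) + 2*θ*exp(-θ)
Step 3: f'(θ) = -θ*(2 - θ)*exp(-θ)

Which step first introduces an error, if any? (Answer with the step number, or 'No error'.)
Step 3

Step 3 is incorrect due to a sign flip.
The step shows: -θ*(2 - θ)*exp(-θ)
The correct value should be: θ*(2 - θ)*exp(-θ)

Explanation: The sign of the whole expression was flipped: the term θ*(2 - θ)*exp(-θ) was incorrectly written as -θ*(2 - θ)*exp(-θ)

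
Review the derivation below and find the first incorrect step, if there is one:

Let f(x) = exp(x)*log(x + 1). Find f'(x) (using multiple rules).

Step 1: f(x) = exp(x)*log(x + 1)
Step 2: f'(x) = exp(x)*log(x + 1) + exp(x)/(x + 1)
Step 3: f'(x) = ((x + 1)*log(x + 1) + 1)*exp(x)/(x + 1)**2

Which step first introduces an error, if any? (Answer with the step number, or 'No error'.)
Step 3

Step 3 is incorrect due to a wrong exponent.
The step shows: ((x + 1)*log(x + 1) + 1)*exp(x)/(x + 1)**2
The correct value should be: ((x + 1)*log(x + 1) + 1)*exp(x)/(x + 1)

Explanation: The exponent -1 on x + 1 was incorrectly written as -2: the term ((x + 1)*log(x + 1) + 1)*exp(x)/(x + 1) was incorrectly written as ((x + 1)*log(x + 1) + 1)*exp(x)/(x + 1)**2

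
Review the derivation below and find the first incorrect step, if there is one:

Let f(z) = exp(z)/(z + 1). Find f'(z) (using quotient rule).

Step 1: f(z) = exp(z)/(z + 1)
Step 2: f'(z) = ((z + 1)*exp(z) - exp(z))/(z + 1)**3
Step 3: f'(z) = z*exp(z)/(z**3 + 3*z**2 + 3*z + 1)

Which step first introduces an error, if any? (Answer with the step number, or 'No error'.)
Step 2

Step 2 is incorrect due to a wrong exponent.
The step shows: ((z + 1)*exp(z) - exp(z))/(z + 1)**3
The correct value should be: ((z + 1)*exp(z) - exp(z))/(z + 1)**2

Explanation: The exponent -2 on z + 1 was incorrectly written as -3: the term ((z + 1)*exp(z) - exp(z))/(z + 1)**2 was incorrectly written as ((z + 1)*exp(z) - exp(z))/(z + 1)**3
The later steps are derived from this incorrect expression, so the error originates in Step 2.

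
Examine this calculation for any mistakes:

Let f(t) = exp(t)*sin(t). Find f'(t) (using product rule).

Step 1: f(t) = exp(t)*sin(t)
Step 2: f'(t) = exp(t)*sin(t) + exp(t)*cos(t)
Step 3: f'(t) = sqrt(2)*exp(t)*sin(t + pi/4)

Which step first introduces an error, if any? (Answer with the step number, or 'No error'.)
No error

All steps in this derivation are correct.
The final answer f'(t) = sqrt(2)*exp(t)*sin(t + pi/4) is valid.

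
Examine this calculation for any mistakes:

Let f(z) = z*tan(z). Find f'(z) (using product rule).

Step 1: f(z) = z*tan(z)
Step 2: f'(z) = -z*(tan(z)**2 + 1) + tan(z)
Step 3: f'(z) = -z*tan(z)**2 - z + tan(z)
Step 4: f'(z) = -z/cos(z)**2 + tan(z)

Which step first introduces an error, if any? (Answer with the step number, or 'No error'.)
Step 2

Step 2 is incorrect due to a sign flip.
The step shows: -z*(tan(z)**2 + 1) + tan(z)
The correct value should be: z*(tan(z)**2 + 1) + tan(z)

Explanation: The sign of one term was flipped: the term z*(tan(z)**2 + 1) was incorrectly written as -z*(tan(z)**2 + 1)
The later steps are derived from this incorrect expression, so the error originates in Step 2.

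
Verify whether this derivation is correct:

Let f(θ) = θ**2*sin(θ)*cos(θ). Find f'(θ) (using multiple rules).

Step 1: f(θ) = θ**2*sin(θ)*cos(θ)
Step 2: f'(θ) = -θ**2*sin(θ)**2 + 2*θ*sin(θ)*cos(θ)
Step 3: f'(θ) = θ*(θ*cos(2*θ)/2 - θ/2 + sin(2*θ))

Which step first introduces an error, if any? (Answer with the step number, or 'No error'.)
Step 2

Step 2 is incorrect due to a dropped term.
The step shows: -θ**2*sin(θ)**2 + 2*θ*sin(θ)*cos(θ)
The correct value should be: -θ**2*sin(θ)**2 + θ**2*cos(θ)**2 + 2*θ*sin(θ)*cos(θ)

Explanation: A term was dropped: the term θ**2*cos(θ)**2 was incorrectly omitted
The later steps are derived from this incorrect expression, so the error originates in Step 2.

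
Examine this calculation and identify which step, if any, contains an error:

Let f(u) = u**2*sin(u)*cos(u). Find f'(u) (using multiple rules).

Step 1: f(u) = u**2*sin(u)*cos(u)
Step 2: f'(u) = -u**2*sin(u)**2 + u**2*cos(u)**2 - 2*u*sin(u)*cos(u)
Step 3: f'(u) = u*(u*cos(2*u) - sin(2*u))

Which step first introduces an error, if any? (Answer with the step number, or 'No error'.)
Step 2

Step 2 is incorrect due to a sign flip.
The step shows: -u**2*sin(u)**2 + u**2*cos(u)**2 - 2*u*sin(u)*cos(u)
The correct value should be: -u**2*sin(u)**2 + u**2*cos(u)**2 + 2*u*sin(u)*cos(u)

Explanation: The sign of one term was flipped: the term 2*u*sin(u)*cos(u) was incorrectly written as -2*u*sin(u)*cos(u)
The later steps are derived from this incorrect expression, so the error originates in Step 2.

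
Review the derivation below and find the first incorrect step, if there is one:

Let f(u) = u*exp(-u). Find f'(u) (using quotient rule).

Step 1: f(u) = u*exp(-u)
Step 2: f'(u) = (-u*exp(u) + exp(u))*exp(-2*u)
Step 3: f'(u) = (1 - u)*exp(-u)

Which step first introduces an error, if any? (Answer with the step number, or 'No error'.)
No error

All steps in this derivation are correct.
The final answer f'(u) = (1 - u)*exp(-u) is valid.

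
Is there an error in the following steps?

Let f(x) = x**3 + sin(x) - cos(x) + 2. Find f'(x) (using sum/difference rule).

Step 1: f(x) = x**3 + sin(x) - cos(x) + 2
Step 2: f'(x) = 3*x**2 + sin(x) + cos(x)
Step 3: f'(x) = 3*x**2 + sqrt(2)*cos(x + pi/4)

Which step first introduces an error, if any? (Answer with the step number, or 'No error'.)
Step 3

Step 3 is incorrect due to a wrong trig function.
The step shows: 3*x**2 + sqrt(2)*cos(x + pi/4)
The correct value should be: 3*x**2 + sqrt(2)*sin(x + pi/4)

Explanation: sin(x + pi/4) was incorrectly written as cos(x + pi/4): the term sqrt(2)*sin(x + pi/4) was incorrectly written as sqrt(2)*cos(x + pi/4)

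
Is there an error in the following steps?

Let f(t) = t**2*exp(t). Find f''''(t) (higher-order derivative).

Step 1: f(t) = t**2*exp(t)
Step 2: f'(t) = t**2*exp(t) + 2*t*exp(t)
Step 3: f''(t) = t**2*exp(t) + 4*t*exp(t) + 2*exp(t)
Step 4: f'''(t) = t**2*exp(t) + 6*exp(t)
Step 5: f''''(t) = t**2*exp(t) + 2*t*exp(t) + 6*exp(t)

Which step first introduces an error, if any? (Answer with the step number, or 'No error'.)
Step 4

Step 4 is incorrect due to a dropped term.
The step shows: t**2*exp(t) + 6*exp(t)
The correct value should be: t**2*exp(t) + 6*t*exp(t) + 6*exp(t)

Explanation: A term was dropped: the term 6*t*exp(t) was incorrectly omitted
The later steps are derived from this incorrect expression, so the error originates in Step 4.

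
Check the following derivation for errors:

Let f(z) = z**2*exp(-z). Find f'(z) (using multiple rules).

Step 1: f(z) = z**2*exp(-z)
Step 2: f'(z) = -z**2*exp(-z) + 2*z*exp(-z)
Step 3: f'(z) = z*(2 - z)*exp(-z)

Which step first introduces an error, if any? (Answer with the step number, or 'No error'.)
No error

All steps in this derivation are correct.
The final answer f'(z) = z*(2 - z)*exp(-z) is valid.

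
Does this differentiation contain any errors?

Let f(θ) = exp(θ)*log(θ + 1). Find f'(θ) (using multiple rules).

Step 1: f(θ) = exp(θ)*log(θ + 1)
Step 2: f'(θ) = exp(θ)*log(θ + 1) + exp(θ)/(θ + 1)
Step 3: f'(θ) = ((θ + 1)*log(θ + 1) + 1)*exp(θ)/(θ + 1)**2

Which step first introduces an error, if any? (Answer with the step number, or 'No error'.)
Step 3

Step 3 is incorrect due to a wrong exponent.
The step shows: ((θ + 1)*log(θ + 1) + 1)*exp(θ)/(θ + 1)**2
The correct value should be: ((θ + 1)*log(θ + 1) + 1)*exp(θ)/(θ + 1)

Explanation: The exponent -1 on θ + 1 was incorrectly written as -2: the term ((θ + 1)*log(θ + 1) + 1)*exp(θ)/(θ + 1) was incorrectly written as ((θ + 1)*log(θ + 1) + 1)*exp(θ)/(θ + 1)**2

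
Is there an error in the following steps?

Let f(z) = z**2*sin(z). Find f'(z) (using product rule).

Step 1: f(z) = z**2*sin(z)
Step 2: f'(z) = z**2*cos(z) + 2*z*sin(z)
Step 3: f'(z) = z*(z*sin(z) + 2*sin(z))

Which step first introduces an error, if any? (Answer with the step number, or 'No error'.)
Step 3

Step 3 is incorrect due to a wrong trig function.
The step shows: z*(z*sin(z) + 2*sin(z))
The correct value should be: z*(z*cos(z) + 2*sin(z))

Explanation: cos(z) was incorrectly written as sin(z): the term z*(z*cos(z) + 2*sin(z)) was incorrectly written as z*(z*sin(z) + 2*sin(z))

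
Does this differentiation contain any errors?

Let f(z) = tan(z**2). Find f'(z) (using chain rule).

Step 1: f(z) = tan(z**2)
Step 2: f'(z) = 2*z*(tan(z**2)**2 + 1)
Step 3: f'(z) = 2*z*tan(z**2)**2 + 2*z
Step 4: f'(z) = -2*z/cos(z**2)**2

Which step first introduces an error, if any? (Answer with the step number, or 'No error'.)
Step 4

Step 4 is incorrect due to a sign flip.
The step shows: -2*z/cos(z**2)**2
The correct value should be: 2*z/cos(z**2)**2

Explanation: The sign of the whole expression was flipped: the term 2*z/cos(z**2)**2 was incorrectly written as -2*z/cos(z**2)**2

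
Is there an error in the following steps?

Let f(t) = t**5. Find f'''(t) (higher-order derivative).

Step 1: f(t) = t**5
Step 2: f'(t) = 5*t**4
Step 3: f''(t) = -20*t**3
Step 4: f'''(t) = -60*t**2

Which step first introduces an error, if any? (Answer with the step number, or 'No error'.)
Step 3

Step 3 is incorrect due to a sign flip.
The step shows: -20*t**3
The correct value should be: 20*t**3

Explanation: The sign of the whole expression was flipped: the term 20*t**3 was incorrectly written as -20*t**3
The later steps are derived from this incorrect expression, so the error originates in Step 3.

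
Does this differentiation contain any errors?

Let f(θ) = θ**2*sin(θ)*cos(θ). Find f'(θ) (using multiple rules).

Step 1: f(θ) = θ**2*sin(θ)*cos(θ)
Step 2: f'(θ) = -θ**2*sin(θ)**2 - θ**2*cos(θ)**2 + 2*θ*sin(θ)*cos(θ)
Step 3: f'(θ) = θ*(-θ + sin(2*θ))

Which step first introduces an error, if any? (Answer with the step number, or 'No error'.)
Step 2

Step 2 is incorrect due to a sign flip.
The step shows: -θ**2*sin(θ)**2 - θ**2*cos(θ)**2 + 2*θ*sin(θ)*cos(θ)
The correct value should be: -θ**2*sin(θ)**2 + θ**2*cos(θ)**2 + 2*θ*sin(θ)*cos(θ)

Explanation: The sign of one term was flipped: the term θ**2*cos(θ)**2 was incorrectly written as -θ**2*cos(θ)**2
The later steps are derived from this incorrect expression, so the error originates in Step 2.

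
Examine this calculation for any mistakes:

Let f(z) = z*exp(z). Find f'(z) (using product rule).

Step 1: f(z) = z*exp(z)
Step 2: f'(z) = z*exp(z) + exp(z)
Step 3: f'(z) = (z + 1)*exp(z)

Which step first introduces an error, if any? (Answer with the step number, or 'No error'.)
No error

All steps in this derivation are correct.
The final answer f'(z) = (z + 1)*exp(z) is valid.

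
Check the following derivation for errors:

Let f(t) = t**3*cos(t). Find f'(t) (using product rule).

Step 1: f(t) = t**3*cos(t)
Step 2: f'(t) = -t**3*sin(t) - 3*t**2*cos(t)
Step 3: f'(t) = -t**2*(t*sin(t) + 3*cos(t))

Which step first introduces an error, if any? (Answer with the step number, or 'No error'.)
Step 2

Step 2 is incorrect due to a sign flip.
The step shows: -t**3*sin(t) - 3*t**2*cos(t)
The correct value should be: -t**3*sin(t) + 3*t**2*cos(t)

Explanation: The sign of one term was flipped: the term 3*t**2*cos(t) was incorrectly written as -3*t**2*cos(t)
The later steps are derived from this incorrect expression, so the error originates in Step 2.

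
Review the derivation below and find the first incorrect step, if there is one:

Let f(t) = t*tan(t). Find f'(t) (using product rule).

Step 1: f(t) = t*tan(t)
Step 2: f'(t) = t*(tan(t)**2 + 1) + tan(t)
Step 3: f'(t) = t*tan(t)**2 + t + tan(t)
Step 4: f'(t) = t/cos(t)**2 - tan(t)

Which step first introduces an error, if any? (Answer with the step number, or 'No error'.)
Step 4

Step 4 is incorrect due to a sign flip.
The step shows: t/cos(t)**2 - tan(t)
The correct value should be: t/cos(t)**2 + tan(t)

Explanation: The sign of one term was flipped: the term tan(t) was incorrectly written as -tan(t)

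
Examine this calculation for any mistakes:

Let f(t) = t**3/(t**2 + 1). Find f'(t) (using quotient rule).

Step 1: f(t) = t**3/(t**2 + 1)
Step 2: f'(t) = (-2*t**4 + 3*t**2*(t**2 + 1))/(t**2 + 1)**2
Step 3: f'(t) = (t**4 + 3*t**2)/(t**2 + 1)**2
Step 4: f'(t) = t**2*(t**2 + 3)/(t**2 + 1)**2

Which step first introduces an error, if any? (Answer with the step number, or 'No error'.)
No error

All steps in this derivation are correct.
The final answer f'(t) = t**2*(t**2 + 3)/(t**2 + 1)**2 is valid.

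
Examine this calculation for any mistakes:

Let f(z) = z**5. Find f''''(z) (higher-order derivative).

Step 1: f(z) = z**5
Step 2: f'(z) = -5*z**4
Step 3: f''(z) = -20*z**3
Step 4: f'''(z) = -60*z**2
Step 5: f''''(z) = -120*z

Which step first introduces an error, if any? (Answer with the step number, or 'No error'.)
Step 2

Step 2 is incorrect due to a sign flip.
The step shows: -5*z**4
The correct value should be: 5*z**4

Explanation: The sign of the whole expression was flipped: the term 5*z**4 was incorrectly written as -5*z**4
The later steps are derived from this incorrect expression, so the error originates in Step 2.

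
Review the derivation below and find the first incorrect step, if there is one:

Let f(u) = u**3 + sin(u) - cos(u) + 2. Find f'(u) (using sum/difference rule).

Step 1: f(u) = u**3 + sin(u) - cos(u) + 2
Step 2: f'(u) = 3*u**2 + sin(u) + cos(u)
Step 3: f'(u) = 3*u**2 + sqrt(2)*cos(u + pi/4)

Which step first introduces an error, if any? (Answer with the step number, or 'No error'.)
Step 3

Step 3 is incorrect due to a wrong trig function.
The step shows: 3*u**2 + sqrt(2)*cos(u + pi/4)
The correct value should be: 3*u**2 + sqrt(2)*sin(u + pi/4)

Explanation: sin(u + pi/4) was incorrectly written as cos(u + pi/4): the term sqrt(2)*sin(u + pi/4) was incorrectly written as sqrt(2)*cos(u + pi/4)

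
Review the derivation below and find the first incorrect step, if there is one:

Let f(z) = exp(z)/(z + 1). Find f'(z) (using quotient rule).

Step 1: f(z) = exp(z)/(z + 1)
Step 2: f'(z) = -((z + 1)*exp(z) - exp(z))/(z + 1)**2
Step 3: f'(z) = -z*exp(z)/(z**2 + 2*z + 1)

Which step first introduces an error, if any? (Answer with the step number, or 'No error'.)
Step 2

Step 2 is incorrect due to a sign flip.
The step shows: -((z + 1)*exp(z) - exp(z))/(z + 1)**2
The correct value should be: ((z + 1)*exp(z) - exp(z))/(z + 1)**2

Explanation: The sign of the whole expression was flipped: the term ((z + 1)*exp(z) - exp(z))/(z + 1)**2 was incorrectly written as -((z + 1)*exp(z) - exp(z))/(z + 1)**2
The later steps are derived from this incorrect expression, so the error originates in Step 2.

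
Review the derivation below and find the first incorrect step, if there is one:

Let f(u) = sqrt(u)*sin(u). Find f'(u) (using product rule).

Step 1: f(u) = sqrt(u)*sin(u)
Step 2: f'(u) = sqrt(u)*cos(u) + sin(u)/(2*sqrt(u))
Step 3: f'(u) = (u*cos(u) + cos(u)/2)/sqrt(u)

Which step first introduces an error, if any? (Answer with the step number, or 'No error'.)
Step 3

Step 3 is incorrect due to a wrong trig function.
The step shows: (u*cos(u) + cos(u)/2)/sqrt(u)
The correct value should be: (u*cos(u) + sin(u)/2)/sqrt(u)

Explanation: sin(u) was incorrectly written as cos(u): the term (u*cos(u) + sin(u)/2)/sqrt(u) was incorrectly written as (u*cos(u) + cos(u)/2)/sqrt(u)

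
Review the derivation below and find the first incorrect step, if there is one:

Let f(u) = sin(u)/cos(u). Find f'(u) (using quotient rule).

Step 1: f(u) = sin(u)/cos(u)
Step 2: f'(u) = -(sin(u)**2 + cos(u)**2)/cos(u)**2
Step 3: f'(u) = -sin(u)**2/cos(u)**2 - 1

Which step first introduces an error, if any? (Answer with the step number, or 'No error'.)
Step 2

Step 2 is incorrect due to a sign flip.
The step shows: -(sin(u)**2 + cos(u)**2)/cos(u)**2
The correct value should be: (sin(u)**2 + cos(u)**2)/cos(u)**2

Explanation: The sign of the whole expression was flipped: the term (sin(u)**2 + cos(u)**2)/cos(u)**2 was incorrectly written as -(sin(u)**2 + cos(u)**2)/cos(u)**2
The later steps are derived from this incorrect expression, so the error originates in Step 2.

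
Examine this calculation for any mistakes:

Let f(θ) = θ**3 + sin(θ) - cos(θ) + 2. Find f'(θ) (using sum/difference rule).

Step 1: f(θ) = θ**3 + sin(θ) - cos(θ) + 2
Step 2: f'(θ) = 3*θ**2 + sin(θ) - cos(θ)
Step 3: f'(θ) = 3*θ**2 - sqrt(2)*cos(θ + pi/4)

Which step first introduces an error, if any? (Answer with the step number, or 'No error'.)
Step 2

Step 2 is incorrect due to a sign flip.
The step shows: 3*θ**2 + sin(θ) - cos(θ)
The correct value should be: 3*θ**2 + sin(θ) + cos(θ)

Explanation: The sign of one term was flipped: the term cos(θ) was incorrectly written as -cos(θ)
The later steps are derived from this incorrect expression, so the error originates in Step 2.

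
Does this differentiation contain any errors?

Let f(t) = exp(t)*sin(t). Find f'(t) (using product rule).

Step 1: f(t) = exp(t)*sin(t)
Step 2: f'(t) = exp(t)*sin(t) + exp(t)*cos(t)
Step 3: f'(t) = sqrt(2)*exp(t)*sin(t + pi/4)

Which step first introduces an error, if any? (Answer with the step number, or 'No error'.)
No error

All steps in this derivation are correct.
The final answer f'(t) = sqrt(2)*exp(t)*sin(t + pi/4) is valid.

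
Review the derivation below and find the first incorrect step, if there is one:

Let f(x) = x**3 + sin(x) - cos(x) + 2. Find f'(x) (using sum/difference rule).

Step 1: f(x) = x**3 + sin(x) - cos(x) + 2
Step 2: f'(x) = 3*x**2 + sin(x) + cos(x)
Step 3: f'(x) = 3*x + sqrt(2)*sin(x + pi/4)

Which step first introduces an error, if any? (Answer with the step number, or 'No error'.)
Step 3

Step 3 is incorrect due to a wrong exponent.
The step shows: 3*x + sqrt(2)*sin(x + pi/4)
The correct value should be: 3*x**2 + sqrt(2)*sin(x + pi/4)

Explanation: The exponent 2 on x was incorrectly written as 1: the term 3*x**2 was incorrectly written as 3*x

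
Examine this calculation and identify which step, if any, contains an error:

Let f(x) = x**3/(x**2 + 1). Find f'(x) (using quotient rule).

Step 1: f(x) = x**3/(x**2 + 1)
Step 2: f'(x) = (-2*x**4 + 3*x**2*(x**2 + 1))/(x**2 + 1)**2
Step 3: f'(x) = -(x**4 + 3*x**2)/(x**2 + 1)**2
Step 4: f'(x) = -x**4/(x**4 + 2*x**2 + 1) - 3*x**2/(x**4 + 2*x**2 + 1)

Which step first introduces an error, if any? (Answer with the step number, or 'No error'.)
Step 3

Step 3 is incorrect due to a sign flip.
The step shows: -(x**4 + 3*x**2)/(x**2 + 1)**2
The correct value should be: (x**4 + 3*x**2)/(x**2 + 1)**2

Explanation: The sign of the whole expression was flipped: the term (x**4 + 3*x**2)/(x**2 + 1)**2 was incorrectly written as -(x**4 + 3*x**2)/(x**2 + 1)**2
The later steps are derived from this incorrect expression, so the error originates in Step 3.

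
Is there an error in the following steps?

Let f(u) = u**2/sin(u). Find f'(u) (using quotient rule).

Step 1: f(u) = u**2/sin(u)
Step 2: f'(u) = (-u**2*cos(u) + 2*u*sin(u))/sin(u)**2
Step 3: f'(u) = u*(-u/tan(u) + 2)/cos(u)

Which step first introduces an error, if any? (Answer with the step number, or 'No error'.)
Step 3

Step 3 is incorrect due to a wrong trig function.
The step shows: u*(-u/tan(u) + 2)/cos(u)
The correct value should be: u*(-u/tan(u) + 2)/sin(u)

Explanation: sin(u) was incorrectly written as cos(u): the term u*(-u/tan(u) + 2)/sin(u) was incorrectly written as u*(-u/tan(u) + 2)/cos(u)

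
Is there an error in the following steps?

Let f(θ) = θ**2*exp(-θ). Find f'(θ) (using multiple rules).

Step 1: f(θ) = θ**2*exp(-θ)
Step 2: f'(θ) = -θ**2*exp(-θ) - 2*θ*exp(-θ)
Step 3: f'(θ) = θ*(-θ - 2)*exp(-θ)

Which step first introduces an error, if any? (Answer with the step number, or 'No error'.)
Step 2

Step 2 is incorrect due to a sign flip.
The step shows: -θ**2*exp(-θ) - 2*θ*exp(-θ)
The correct value should be: -θ**2*exp(-θ) + 2*θ*exp(-θ)

Explanation: The sign of one term was flipped: the term 2*θ*exp(-θ) was incorrectly written as -2*θ*exp(-θ)
The later steps are derived from this incorrect expression, so the error originates in Step 2.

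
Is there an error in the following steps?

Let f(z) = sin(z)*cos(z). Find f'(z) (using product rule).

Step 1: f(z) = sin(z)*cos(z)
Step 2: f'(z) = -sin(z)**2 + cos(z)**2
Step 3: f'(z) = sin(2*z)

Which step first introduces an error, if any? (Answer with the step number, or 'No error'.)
Step 3

Step 3 is incorrect due to a wrong trig function.
The step shows: sin(2*z)
The correct value should be: cos(2*z)

Explanation: cos(2*z) was incorrectly written as sin(2*z): the term cos(2*z) was incorrectly written as sin(2*z)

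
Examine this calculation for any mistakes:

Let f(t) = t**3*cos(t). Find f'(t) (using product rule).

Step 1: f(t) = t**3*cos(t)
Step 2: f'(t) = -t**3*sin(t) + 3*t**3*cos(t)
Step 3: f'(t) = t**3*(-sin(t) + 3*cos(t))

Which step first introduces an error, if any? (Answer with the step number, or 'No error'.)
Step 2

Step 2 is incorrect due to a wrong exponent.
The step shows: -t**3*sin(t) + 3*t**3*cos(t)
The correct value should be: -t**3*sin(t) + 3*t**2*cos(t)

Explanation: The exponent 2 on t was incorrectly written as 3: the term 3*t**2*cos(t) was incorrectly written as 3*t**3*cos(t)
The later steps are derived from this incorrect expression, so the error originates in Step 2.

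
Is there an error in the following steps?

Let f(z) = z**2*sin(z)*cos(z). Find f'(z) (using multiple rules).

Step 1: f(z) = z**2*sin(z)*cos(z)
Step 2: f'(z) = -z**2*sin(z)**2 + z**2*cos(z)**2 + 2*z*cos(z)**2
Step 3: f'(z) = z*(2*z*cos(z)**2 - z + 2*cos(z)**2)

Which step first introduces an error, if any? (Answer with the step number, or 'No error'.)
Step 2

Step 2 is incorrect due to a wrong trig function.
The step shows: -z**2*sin(z)**2 + z**2*cos(z)**2 + 2*z*cos(z)**2
The correct value should be: -z**2*sin(z)**2 + z**2*cos(z)**2 + 2*z*sin(z)*cos(z)

Explanation: sin(z) was incorrectly written as cos(z): the term 2*z*sin(z)*cos(z) was incorrectly written as 2*z*cos(z)**2
The later steps are derived from this incorrect expression, so the error originates in Step 2.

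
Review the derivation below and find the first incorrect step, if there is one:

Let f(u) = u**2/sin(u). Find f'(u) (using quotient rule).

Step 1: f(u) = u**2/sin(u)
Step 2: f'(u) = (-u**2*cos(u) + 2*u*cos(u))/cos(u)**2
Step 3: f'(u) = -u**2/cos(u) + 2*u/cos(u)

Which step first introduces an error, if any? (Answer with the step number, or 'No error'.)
Step 2

Step 2 is incorrect due to a wrong trig function.
The step shows: (-u**2*cos(u) + 2*u*cos(u))/cos(u)**2
The correct value should be: (-u**2*cos(u) + 2*u*sin(u))/sin(u)**2

Explanation: sin(u) was incorrectly written as cos(u): the term (-u**2*cos(u) + 2*u*sin(u))/sin(u)**2 was incorrectly written as (-u**2*cos(u) + 2*u*cos(u))/cos(u)**2
The later steps are derived from this incorrect expression, so the error originates in Step 2.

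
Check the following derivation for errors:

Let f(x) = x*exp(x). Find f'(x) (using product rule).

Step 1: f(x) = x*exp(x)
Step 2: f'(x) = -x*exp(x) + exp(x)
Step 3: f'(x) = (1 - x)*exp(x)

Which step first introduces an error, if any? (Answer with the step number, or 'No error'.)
Step 2

Step 2 is incorrect due to a sign flip.
The step shows: -x*exp(x) + exp(x)
The correct value should be: x*exp(x) + exp(x)

Explanation: The sign of one term was flipped: the term x*exp(x) was incorrectly written as -x*exp(x)
The later steps are derived from this incorrect expression, so the error originates in Step 2.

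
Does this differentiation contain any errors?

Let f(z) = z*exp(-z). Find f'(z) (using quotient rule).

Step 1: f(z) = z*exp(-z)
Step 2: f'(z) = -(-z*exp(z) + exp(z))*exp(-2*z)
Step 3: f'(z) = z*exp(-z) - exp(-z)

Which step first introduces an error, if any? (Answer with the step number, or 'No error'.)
Step 2

Step 2 is incorrect due to a sign flip.
The step shows: -(-z*exp(z) + exp(z))*exp(-2*z)
The correct value should be: (-z*exp(z) + exp(z))*exp(-2*z)

Explanation: The sign of the whole expression was flipped: the term (-z*exp(z) + exp(z))*exp(-2*z) was incorrectly written as -(-z*exp(z) + exp(z))*exp(-2*z)
The later steps are derived from this incorrect expression, so the error originates in Step 2.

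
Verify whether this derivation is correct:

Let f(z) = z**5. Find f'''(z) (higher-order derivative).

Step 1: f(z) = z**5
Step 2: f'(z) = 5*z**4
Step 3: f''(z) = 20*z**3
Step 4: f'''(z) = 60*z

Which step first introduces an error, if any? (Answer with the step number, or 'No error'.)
Step 4

Step 4 is incorrect due to a wrong exponent.
The step shows: 60*z
The correct value should be: 60*z**2

Explanation: The exponent 2 on z was incorrectly written as 1: the term 60*z**2 was incorrectly written as 60*z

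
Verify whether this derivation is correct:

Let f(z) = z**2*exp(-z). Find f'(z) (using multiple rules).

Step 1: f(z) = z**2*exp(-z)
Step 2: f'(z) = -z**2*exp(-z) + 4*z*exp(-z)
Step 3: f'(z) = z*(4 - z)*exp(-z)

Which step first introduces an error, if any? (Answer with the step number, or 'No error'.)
Step 2

Step 2 is incorrect due to a wrong coefficient.
The step shows: -z**2*exp(-z) + 4*z*exp(-z)
The correct value should be: -z**2*exp(-z) + 2*z*exp(-z)

Explanation: The coefficient 2 was incorrectly written as 4: the term 2*z*exp(-z) was incorrectly written as 4*z*exp(-z)
The later steps are derived from this incorrect expression, so the error originates in Step 2.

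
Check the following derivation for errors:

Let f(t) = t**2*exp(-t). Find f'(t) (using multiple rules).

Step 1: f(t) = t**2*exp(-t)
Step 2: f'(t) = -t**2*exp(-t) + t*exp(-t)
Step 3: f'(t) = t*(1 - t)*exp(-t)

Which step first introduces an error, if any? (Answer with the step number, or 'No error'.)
Step 2

Step 2 is incorrect due to a wrong coefficient.
The step shows: -t**2*exp(-t) + t*exp(-t)
The correct value should be: -t**2*exp(-t) + 2*t*exp(-t)

Explanation: The coefficient 2 was incorrectly written as 1: the term 2*t*exp(-t) was incorrectly written as t*exp(-t)
The later steps are derived from this incorrect expression, so the error originates in Step 2.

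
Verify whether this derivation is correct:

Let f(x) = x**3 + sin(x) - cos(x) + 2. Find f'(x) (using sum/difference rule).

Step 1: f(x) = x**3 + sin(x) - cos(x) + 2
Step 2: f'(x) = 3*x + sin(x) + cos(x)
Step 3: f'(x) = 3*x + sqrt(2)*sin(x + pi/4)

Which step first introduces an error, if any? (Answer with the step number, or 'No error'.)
Step 2

Step 2 is incorrect due to a wrong exponent.
The step shows: 3*x + sin(x) + cos(x)
The correct value should be: 3*x**2 + sin(x) + cos(x)

Explanation: The exponent 2 on x was incorrectly written as 1: the term 3*x**2 was incorrectly written as 3*x
The later steps are derived from this incorrect expression, so the error originates in Step 2.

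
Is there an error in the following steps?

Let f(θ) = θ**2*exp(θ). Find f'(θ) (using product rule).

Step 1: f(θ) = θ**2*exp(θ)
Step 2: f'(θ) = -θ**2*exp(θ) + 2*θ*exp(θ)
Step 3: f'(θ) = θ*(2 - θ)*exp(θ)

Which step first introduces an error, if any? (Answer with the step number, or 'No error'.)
Step 2

Step 2 is incorrect due to a sign flip.
The step shows: -θ**2*exp(θ) + 2*θ*exp(θ)
The correct value should be: θ**2*exp(θ) + 2*θ*exp(θ)

Explanation: The sign of one term was flipped: the term θ**2*exp(θ) was incorrectly written as -θ**2*exp(θ)
The later steps are derived from this incorrect expression, so the error originates in Step 2.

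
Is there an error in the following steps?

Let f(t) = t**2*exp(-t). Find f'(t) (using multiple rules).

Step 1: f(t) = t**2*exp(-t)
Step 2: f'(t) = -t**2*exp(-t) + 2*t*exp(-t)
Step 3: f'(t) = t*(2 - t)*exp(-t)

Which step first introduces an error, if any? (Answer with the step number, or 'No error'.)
No error

All steps in this derivation are correct.
The final answer f'(t) = t*(2 - t)*exp(-t) is valid.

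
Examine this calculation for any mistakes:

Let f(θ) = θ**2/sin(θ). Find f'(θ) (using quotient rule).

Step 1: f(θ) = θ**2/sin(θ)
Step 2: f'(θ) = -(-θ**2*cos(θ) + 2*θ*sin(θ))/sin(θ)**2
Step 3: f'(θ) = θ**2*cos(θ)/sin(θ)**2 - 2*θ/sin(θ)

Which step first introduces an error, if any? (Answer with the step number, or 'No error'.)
Step 2

Step 2 is incorrect due to a sign flip.
The step shows: -(-θ**2*cos(θ) + 2*θ*sin(θ))/sin(θ)**2
The correct value should be: (-θ**2*cos(θ) + 2*θ*sin(θ))/sin(θ)**2

Explanation: The sign of the whole expression was flipped: the term (-θ**2*cos(θ) + 2*θ*sin(θ))/sin(θ)**2 was incorrectly written as -(-θ**2*cos(θ) + 2*θ*sin(θ))/sin(θ)**2
The later steps are derived from this incorrect expression, so the error originates in Step 2.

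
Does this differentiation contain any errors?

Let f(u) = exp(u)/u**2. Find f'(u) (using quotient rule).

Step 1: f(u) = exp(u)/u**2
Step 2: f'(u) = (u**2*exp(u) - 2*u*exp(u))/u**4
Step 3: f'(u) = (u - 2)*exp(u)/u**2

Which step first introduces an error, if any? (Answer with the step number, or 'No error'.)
Step 3

Step 3 is incorrect due to a wrong exponent.
The step shows: (u - 2)*exp(u)/u**2
The correct value should be: (u - 2)*exp(u)/u**3

Explanation: The exponent -3 on u was incorrectly written as -2: the term (u - 2)*exp(u)/u**3 was incorrectly written as (u - 2)*exp(u)/u**2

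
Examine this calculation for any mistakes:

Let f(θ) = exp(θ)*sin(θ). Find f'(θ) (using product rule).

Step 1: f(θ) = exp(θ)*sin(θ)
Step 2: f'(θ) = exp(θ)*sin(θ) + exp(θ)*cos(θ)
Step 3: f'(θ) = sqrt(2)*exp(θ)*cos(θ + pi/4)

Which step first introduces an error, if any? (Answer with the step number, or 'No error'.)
Step 3

Step 3 is incorrect due to a wrong trig function.
The step shows: sqrt(2)*exp(θ)*cos(θ + pi/4)
The correct value should be: sqrt(2)*exp(θ)*sin(θ + pi/4)

Explanation: sin(θ + pi/4) was incorrectly written as cos(θ + pi/4): the term sqrt(2)*exp(θ)*sin(θ + pi/4) was incorrectly written as sqrt(2)*exp(θ)*cos(θ + pi/4)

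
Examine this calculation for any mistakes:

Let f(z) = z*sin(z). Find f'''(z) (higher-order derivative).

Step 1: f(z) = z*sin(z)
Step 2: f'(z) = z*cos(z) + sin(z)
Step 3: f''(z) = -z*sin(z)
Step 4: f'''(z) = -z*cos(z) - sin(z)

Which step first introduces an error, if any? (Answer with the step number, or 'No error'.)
Step 3

Step 3 is incorrect due to a dropped term.
The step shows: -z*sin(z)
The correct value should be: -z*sin(z) + 2*cos(z)

Explanation: A term was dropped: the term 2*cos(z) was incorrectly omitted
The later steps are derived from this incorrect expression, so the error originates in Step 3.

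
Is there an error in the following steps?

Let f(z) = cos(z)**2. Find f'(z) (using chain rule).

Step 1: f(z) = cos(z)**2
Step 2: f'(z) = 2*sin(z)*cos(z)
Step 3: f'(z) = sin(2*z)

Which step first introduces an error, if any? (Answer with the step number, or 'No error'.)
Step 2

Step 2 is incorrect due to a sign flip.
The step shows: 2*sin(z)*cos(z)
The correct value should be: -2*sin(z)*cos(z)

Explanation: The sign of the whole expression was flipped: the term -2*sin(z)*cos(z) was incorrectly written as 2*sin(z)*cos(z)
The later steps are derived from this incorrect expression, so the error originates in Step 2.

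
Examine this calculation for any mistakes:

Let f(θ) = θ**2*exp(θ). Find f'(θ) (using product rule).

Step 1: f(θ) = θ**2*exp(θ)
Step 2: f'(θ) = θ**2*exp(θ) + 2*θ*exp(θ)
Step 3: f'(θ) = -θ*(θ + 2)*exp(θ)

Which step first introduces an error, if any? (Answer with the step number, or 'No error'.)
Step 3

Step 3 is incorrect due to a sign flip.
The step shows: -θ*(θ + 2)*exp(θ)
The correct value should be: θ*(θ + 2)*exp(θ)

Explanation: The sign of the whole expression was flipped: the term θ*(θ + 2)*exp(θ) was incorrectly written as -θ*(θ + 2)*exp(θ)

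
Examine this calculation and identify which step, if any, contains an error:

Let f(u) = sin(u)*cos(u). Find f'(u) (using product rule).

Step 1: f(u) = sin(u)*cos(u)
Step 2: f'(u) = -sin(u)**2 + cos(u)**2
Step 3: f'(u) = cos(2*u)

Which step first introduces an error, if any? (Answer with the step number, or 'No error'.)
No error

All steps in this derivation are correct.
The final answer f'(u) = cos(2*u) is valid.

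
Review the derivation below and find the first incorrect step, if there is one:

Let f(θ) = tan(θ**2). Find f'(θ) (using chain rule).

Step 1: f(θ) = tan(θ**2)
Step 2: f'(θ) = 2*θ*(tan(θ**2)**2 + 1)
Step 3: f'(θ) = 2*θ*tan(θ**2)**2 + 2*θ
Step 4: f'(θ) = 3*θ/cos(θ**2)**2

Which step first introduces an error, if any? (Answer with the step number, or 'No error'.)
Step 4

Step 4 is incorrect due to a wrong coefficient.
The step shows: 3*θ/cos(θ**2)**2
The correct value should be: 2*θ/cos(θ**2)**2

Explanation: The coefficient 2 was incorrectly written as 3: the term 2*θ/cos(θ**2)**2 was incorrectly written as 3*θ/cos(θ**2)**2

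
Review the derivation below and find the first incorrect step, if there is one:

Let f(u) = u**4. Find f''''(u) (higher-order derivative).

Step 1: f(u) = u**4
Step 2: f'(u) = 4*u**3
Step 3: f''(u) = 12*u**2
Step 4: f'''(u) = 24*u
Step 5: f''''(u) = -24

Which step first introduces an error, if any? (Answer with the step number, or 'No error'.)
Step 5

Step 5 is incorrect due to a sign flip.
The step shows: -24
The correct value should be: 24

Explanation: The sign of the whole expression was flipped: the term 24 was incorrectly written as -24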